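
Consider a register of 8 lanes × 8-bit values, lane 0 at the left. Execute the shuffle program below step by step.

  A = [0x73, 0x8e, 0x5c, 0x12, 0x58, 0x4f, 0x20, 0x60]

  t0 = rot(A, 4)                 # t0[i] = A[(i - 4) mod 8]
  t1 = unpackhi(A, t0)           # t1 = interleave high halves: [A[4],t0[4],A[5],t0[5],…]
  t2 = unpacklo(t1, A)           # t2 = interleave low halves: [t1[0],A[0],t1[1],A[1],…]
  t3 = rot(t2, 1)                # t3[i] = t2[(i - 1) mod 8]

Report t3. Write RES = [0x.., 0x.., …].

RES = [0x12, 0x58, 0x73, 0x73, 0x8e, 0x4f, 0x5c, 0x8e]

→ t0 |58|4f|20|60|73|8e|5c|12|
→ t1 |58|73|4f|8e|20|5c|60|12|
→ t2 |58|73|73|8e|4f|5c|8e|12|
→ t3 |12|58|73|73|8e|4f|5c|8e|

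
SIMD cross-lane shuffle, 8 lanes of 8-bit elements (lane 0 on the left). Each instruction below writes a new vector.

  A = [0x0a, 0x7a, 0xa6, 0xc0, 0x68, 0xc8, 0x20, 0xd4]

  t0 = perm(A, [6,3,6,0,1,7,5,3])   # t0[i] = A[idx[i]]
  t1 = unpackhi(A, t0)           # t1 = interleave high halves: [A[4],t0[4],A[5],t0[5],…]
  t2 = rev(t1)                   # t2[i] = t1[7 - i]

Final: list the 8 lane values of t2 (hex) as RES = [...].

  t0: 20 c0 20 0a 7a d4 c8 c0
  t1: 68 7a c8 d4 20 c8 d4 c0
  t2: c0 d4 c8 20 d4 c8 7a 68

RES = [0xc0, 0xd4, 0xc8, 0x20, 0xd4, 0xc8, 0x7a, 0x68]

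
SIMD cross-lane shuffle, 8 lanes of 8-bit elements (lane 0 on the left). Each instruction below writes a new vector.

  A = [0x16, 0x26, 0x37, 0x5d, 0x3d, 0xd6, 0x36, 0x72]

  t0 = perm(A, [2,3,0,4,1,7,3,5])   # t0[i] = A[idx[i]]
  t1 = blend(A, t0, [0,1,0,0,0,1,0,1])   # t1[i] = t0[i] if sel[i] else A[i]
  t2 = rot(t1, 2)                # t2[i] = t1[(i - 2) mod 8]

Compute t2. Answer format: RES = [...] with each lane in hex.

t0 = [0x37, 0x5d, 0x16, 0x3d, 0x26, 0x72, 0x5d, 0xd6]
t1 = [0x16, 0x5d, 0x37, 0x5d, 0x3d, 0x72, 0x36, 0xd6]
t2 = [0x36, 0xd6, 0x16, 0x5d, 0x37, 0x5d, 0x3d, 0x72]

RES = [0x36, 0xd6, 0x16, 0x5d, 0x37, 0x5d, 0x3d, 0x72]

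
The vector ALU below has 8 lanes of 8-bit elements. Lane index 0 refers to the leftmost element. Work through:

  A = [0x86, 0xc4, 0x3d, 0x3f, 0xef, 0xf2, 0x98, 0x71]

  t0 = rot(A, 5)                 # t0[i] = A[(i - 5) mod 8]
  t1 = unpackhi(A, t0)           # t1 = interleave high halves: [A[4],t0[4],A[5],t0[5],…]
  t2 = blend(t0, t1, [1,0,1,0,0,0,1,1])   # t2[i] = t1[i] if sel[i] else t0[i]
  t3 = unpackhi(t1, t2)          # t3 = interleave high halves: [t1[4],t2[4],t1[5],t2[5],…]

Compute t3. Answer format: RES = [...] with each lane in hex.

→ t0 |3f|ef|f2|98|71|86|c4|3d|
→ t1 |ef|71|f2|86|98|c4|71|3d|
→ t2 |ef|ef|f2|98|71|86|71|3d|
→ t3 |98|71|c4|86|71|71|3d|3d|

RES = [0x98, 0x71, 0xc4, 0x86, 0x71, 0x71, 0x3d, 0x3d]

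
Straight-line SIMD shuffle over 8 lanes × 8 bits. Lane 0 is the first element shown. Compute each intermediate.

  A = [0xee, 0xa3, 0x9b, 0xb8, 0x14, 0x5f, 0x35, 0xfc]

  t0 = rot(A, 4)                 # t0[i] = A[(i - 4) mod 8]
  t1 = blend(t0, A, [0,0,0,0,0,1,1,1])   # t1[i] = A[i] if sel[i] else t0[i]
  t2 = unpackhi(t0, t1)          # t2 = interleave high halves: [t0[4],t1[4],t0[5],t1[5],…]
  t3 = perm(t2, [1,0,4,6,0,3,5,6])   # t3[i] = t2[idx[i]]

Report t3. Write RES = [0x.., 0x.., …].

RES = [0xee, 0xee, 0x9b, 0xb8, 0xee, 0x5f, 0x35, 0xb8]

  t0: 14 5f 35 fc ee a3 9b b8
  t1: 14 5f 35 fc ee 5f 35 fc
  t2: ee ee a3 5f 9b 35 b8 fc
  t3: ee ee 9b b8 ee 5f 35 b8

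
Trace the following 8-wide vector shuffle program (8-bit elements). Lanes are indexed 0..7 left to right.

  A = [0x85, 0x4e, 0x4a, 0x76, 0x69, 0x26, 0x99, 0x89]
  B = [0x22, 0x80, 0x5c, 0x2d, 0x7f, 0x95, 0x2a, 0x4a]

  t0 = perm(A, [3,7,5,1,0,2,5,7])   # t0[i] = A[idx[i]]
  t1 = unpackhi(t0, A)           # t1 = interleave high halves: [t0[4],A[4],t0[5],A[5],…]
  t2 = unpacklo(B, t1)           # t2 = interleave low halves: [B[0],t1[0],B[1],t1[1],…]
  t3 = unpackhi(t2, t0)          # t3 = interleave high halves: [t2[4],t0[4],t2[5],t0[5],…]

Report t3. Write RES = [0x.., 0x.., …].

RES = [0x5c, 0x85, 0x4a, 0x4a, 0x2d, 0x26, 0x26, 0x89]

  t0: 76 89 26 4e 85 4a 26 89
  t1: 85 69 4a 26 26 99 89 89
  t2: 22 85 80 69 5c 4a 2d 26
  t3: 5c 85 4a 4a 2d 26 26 89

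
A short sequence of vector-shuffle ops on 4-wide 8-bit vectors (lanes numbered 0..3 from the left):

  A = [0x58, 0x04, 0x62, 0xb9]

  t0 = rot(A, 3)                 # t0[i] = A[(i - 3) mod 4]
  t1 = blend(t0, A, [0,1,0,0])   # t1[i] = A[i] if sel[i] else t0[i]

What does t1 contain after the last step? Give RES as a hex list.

RES = [0x04, 0x04, 0xb9, 0x58]

  t0: 04 62 b9 58
  t1: 04 04 b9 58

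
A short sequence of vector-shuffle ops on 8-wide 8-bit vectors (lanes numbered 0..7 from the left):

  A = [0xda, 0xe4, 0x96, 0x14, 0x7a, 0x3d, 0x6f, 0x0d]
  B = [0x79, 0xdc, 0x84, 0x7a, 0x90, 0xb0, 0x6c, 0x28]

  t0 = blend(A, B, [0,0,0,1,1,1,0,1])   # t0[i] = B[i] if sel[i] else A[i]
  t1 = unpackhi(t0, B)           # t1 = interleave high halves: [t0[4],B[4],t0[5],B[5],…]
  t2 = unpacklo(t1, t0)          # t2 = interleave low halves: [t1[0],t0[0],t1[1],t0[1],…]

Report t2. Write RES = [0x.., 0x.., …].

t0 = [0xda, 0xe4, 0x96, 0x7a, 0x90, 0xb0, 0x6f, 0x28]
t1 = [0x90, 0x90, 0xb0, 0xb0, 0x6f, 0x6c, 0x28, 0x28]
t2 = [0x90, 0xda, 0x90, 0xe4, 0xb0, 0x96, 0xb0, 0x7a]

RES = [ 0x90  0xda  0x90  0xe4  0xb0  0x96  0xb0  0x7a ]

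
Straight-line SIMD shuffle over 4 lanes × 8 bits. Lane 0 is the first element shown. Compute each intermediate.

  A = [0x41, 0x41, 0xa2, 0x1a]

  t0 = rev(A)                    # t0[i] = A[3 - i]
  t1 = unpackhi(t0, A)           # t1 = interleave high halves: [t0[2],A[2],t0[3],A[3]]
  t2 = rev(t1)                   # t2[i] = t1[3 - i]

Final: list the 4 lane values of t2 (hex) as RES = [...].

RES = [0x1a, 0x41, 0xa2, 0x41]

→ t0 |1a|a2|41|41|
→ t1 |41|a2|41|1a|
→ t2 |1a|41|a2|41|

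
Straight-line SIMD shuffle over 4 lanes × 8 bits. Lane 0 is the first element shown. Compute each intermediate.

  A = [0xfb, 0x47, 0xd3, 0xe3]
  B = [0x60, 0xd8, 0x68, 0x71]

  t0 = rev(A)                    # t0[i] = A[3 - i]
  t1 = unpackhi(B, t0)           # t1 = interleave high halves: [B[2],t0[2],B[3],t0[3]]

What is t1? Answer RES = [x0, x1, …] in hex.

→ t0 |e3|d3|47|fb|
→ t1 |68|47|71|fb|

RES = [ 0x68  0x47  0x71  0xfb ]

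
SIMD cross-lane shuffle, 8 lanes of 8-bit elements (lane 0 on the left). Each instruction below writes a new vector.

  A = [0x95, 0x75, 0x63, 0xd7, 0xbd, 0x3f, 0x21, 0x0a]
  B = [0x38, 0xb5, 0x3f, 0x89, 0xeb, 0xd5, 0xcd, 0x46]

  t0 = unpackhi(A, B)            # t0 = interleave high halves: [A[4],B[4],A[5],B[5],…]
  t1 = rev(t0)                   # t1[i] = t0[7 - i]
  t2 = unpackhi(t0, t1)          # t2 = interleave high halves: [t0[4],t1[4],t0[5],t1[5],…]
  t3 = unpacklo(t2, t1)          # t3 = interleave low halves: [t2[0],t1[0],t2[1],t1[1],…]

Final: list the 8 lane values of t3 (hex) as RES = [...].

RES = [ 0x21  0x46  0xd5  0x0a  0xcd  0xcd  0x3f  0x21 ]

→ t0 |bd|eb|3f|d5|21|cd|0a|46|
→ t1 |46|0a|cd|21|d5|3f|eb|bd|
→ t2 |21|d5|cd|3f|0a|eb|46|bd|
→ t3 |21|46|d5|0a|cd|cd|3f|21|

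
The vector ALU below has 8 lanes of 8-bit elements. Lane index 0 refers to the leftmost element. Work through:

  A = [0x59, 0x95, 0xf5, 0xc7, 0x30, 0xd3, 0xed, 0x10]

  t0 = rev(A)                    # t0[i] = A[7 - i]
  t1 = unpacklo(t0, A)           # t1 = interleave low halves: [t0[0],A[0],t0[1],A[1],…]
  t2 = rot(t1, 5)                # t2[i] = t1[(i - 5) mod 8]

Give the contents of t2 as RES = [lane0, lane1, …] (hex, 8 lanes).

  t0: 10 ed d3 30 c7 f5 95 59
  t1: 10 59 ed 95 d3 f5 30 c7
  t2: 95 d3 f5 30 c7 10 59 ed

RES = [ 0x95  0xd3  0xf5  0x30  0xc7  0x10  0x59  0xed ]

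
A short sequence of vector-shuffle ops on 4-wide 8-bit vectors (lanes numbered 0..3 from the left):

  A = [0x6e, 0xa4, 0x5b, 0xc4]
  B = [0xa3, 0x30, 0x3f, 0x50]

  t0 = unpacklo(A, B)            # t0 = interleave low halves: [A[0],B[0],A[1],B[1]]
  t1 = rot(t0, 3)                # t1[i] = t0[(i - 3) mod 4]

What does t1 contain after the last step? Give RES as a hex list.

RES = [0xa3, 0xa4, 0x30, 0x6e]

→ t0 |6e|a3|a4|30|
→ t1 |a3|a4|30|6e|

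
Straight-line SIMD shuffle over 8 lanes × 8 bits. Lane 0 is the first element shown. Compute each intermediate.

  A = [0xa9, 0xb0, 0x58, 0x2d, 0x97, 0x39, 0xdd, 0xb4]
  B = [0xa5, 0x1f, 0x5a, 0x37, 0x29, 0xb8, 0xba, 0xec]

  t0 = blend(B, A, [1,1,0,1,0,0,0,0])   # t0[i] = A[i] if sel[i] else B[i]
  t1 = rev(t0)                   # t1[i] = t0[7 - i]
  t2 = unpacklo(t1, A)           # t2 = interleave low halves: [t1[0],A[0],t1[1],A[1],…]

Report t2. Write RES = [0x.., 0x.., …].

→ t0 |a9|b0|5a|2d|29|b8|ba|ec|
→ t1 |ec|ba|b8|29|2d|5a|b0|a9|
→ t2 |ec|a9|ba|b0|b8|58|29|2d|

RES = [0xec, 0xa9, 0xba, 0xb0, 0xb8, 0x58, 0x29, 0x2d]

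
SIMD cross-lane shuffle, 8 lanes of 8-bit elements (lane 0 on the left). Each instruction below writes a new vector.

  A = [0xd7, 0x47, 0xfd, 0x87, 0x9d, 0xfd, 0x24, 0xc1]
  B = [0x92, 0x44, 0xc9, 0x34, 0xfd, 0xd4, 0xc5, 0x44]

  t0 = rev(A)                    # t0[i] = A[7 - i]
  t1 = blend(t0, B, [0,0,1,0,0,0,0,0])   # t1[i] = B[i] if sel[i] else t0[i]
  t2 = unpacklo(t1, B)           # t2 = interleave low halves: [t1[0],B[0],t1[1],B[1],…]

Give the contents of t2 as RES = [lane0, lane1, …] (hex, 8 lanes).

  t0: c1 24 fd 9d 87 fd 47 d7
  t1: c1 24 c9 9d 87 fd 47 d7
  t2: c1 92 24 44 c9 c9 9d 34

RES = [0xc1, 0x92, 0x24, 0x44, 0xc9, 0xc9, 0x9d, 0x34]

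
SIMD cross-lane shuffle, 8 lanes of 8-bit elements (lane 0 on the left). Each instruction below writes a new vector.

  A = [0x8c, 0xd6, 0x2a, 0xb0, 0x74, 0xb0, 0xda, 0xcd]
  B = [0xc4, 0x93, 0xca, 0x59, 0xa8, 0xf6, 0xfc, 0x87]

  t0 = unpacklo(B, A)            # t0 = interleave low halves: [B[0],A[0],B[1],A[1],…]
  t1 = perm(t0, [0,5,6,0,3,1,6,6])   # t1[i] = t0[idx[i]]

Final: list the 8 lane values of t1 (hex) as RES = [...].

  t0: c4 8c 93 d6 ca 2a 59 b0
  t1: c4 2a 59 c4 d6 8c 59 59

RES = [ 0xc4  0x2a  0x59  0xc4  0xd6  0x8c  0x59  0x59 ]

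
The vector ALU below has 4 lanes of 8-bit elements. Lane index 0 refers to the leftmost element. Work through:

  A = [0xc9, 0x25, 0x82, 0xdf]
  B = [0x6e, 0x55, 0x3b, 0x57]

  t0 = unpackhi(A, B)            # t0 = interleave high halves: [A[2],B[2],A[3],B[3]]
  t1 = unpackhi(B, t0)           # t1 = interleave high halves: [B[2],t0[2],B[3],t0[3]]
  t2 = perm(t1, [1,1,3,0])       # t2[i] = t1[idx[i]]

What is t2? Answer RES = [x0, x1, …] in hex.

→ t0 |82|3b|df|57|
→ t1 |3b|df|57|57|
→ t2 |df|df|57|3b|

RES = [0xdf, 0xdf, 0x57, 0x3b]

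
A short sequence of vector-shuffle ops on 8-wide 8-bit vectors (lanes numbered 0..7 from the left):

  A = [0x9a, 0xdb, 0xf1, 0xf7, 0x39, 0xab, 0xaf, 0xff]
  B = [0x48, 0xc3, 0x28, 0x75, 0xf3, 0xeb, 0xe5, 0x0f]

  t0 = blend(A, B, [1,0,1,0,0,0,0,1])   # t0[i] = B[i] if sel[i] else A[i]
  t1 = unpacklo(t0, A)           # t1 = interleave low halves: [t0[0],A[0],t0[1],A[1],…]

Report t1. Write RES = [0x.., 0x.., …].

  t0: 48 db 28 f7 39 ab af 0f
  t1: 48 9a db db 28 f1 f7 f7

RES = [ 0x48  0x9a  0xdb  0xdb  0x28  0xf1  0xf7  0xf7 ]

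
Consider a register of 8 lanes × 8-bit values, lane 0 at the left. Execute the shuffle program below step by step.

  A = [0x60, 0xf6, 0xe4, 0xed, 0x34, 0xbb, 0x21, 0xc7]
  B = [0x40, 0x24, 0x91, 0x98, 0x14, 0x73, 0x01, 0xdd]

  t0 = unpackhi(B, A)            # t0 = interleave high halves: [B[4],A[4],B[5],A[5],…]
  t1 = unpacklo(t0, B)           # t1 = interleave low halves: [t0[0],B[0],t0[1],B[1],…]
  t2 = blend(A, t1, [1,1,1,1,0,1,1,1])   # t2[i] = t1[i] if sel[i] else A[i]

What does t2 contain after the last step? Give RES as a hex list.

RES = [ 0x14  0x40  0x34  0x24  0x34  0x91  0xbb  0x98 ]

t0 = [0x14, 0x34, 0x73, 0xbb, 0x01, 0x21, 0xdd, 0xc7]
t1 = [0x14, 0x40, 0x34, 0x24, 0x73, 0x91, 0xbb, 0x98]
t2 = [0x14, 0x40, 0x34, 0x24, 0x34, 0x91, 0xbb, 0x98]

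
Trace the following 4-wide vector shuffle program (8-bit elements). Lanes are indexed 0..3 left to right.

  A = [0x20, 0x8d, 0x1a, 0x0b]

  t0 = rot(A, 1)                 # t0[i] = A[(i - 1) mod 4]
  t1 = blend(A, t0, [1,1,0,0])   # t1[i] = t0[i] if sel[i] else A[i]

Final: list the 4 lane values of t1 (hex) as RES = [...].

RES = [0x0b, 0x20, 0x1a, 0x0b]

t0 = [0x0b, 0x20, 0x8d, 0x1a]
t1 = [0x0b, 0x20, 0x1a, 0x0b]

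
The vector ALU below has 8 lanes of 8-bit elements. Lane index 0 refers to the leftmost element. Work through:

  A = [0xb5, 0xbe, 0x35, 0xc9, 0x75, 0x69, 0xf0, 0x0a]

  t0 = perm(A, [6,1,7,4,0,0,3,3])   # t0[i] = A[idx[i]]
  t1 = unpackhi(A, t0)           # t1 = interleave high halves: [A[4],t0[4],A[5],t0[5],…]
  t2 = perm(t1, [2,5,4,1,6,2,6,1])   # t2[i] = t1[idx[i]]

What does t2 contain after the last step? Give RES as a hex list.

→ t0 |f0|be|0a|75|b5|b5|c9|c9|
→ t1 |75|b5|69|b5|f0|c9|0a|c9|
→ t2 |69|c9|f0|b5|0a|69|0a|b5|

RES = [ 0x69  0xc9  0xf0  0xb5  0x0a  0x69  0x0a  0xb5 ]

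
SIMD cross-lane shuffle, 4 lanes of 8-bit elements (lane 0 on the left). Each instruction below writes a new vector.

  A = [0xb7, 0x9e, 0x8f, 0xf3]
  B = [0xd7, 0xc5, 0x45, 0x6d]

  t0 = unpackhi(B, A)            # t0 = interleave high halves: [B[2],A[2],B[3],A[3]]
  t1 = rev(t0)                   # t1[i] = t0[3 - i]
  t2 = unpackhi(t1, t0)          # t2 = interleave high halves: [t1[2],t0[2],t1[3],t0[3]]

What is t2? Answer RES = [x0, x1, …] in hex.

t0 = [0x45, 0x8f, 0x6d, 0xf3]
t1 = [0xf3, 0x6d, 0x8f, 0x45]
t2 = [0x8f, 0x6d, 0x45, 0xf3]

RES = [ 0x8f  0x6d  0x45  0xf3 ]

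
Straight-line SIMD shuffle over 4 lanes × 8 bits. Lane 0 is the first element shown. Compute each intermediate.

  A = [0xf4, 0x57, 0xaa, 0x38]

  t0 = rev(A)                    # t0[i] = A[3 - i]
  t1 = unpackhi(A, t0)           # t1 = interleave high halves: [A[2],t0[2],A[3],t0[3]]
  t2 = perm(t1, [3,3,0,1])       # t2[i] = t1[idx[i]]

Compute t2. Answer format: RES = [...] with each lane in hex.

t0 = [0x38, 0xaa, 0x57, 0xf4]
t1 = [0xaa, 0x57, 0x38, 0xf4]
t2 = [0xf4, 0xf4, 0xaa, 0x57]

RES = [ 0xf4  0xf4  0xaa  0x57 ]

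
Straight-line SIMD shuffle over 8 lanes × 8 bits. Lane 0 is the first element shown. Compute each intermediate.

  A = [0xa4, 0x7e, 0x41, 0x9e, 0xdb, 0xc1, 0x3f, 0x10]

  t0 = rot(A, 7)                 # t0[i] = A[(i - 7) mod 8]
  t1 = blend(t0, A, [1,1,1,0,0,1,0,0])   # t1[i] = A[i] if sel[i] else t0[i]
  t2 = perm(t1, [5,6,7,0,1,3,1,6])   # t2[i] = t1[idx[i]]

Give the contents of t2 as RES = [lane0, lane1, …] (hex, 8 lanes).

RES = [ 0xc1  0x10  0xa4  0xa4  0x7e  0xdb  0x7e  0x10 ]

→ t0 |7e|41|9e|db|c1|3f|10|a4|
→ t1 |a4|7e|41|db|c1|c1|10|a4|
→ t2 |c1|10|a4|a4|7e|db|7e|10|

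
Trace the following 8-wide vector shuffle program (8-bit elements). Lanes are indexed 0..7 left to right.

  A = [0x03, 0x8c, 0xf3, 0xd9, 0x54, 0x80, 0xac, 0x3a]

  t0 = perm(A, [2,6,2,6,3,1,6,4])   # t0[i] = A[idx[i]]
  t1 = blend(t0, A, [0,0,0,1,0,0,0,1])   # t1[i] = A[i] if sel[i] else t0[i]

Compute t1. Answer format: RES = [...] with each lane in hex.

RES = [0xf3, 0xac, 0xf3, 0xd9, 0xd9, 0x8c, 0xac, 0x3a]

t0 = [0xf3, 0xac, 0xf3, 0xac, 0xd9, 0x8c, 0xac, 0x54]
t1 = [0xf3, 0xac, 0xf3, 0xd9, 0xd9, 0x8c, 0xac, 0x3a]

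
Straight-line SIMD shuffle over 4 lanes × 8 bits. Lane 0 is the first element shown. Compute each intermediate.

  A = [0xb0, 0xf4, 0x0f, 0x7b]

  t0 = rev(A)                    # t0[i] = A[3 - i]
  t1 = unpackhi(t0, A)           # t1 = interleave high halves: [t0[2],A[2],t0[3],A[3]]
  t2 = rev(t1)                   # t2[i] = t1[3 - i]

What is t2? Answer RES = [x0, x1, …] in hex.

RES = [0x7b, 0xb0, 0x0f, 0xf4]

→ t0 |7b|0f|f4|b0|
→ t1 |f4|0f|b0|7b|
→ t2 |7b|b0|0f|f4|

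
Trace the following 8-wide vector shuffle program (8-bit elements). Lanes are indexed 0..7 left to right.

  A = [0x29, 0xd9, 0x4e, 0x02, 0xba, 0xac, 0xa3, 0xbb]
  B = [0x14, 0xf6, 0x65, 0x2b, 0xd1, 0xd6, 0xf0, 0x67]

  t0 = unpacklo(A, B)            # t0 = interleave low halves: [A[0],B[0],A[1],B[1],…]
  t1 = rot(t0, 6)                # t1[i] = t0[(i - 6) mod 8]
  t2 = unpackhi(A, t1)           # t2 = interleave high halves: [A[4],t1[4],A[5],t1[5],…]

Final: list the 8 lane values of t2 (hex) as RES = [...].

RES = [ 0xba  0x02  0xac  0x2b  0xa3  0x29  0xbb  0x14 ]

  t0: 29 14 d9 f6 4e 65 02 2b
  t1: d9 f6 4e 65 02 2b 29 14
  t2: ba 02 ac 2b a3 29 bb 14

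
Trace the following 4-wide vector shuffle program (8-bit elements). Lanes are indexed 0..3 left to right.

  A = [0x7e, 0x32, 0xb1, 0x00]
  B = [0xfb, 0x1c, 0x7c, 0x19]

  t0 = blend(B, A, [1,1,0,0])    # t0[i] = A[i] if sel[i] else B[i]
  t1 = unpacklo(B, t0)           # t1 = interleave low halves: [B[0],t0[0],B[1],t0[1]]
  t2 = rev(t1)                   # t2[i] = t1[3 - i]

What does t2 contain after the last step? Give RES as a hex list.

RES = [ 0x32  0x1c  0x7e  0xfb ]

  t0: 7e 32 7c 19
  t1: fb 7e 1c 32
  t2: 32 1c 7e fb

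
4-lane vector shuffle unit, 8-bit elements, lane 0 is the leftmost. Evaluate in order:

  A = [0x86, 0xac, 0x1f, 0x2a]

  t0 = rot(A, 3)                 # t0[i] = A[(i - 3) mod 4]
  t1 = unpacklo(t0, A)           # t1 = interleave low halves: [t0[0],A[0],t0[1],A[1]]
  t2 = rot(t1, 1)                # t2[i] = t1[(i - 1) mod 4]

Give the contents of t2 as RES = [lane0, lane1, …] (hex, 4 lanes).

RES = [ 0xac  0xac  0x86  0x1f ]

→ t0 |ac|1f|2a|86|
→ t1 |ac|86|1f|ac|
→ t2 |ac|ac|86|1f|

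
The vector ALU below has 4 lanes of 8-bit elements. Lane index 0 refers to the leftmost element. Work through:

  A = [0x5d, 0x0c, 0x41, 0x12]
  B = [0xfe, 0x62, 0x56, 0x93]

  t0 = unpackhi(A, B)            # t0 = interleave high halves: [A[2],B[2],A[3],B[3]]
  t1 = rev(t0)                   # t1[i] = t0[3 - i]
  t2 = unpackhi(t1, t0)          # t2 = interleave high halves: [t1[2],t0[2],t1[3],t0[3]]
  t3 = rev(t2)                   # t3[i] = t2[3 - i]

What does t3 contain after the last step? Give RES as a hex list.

  t0: 41 56 12 93
  t1: 93 12 56 41
  t2: 56 12 41 93
  t3: 93 41 12 56

RES = [ 0x93  0x41  0x12  0x56 ]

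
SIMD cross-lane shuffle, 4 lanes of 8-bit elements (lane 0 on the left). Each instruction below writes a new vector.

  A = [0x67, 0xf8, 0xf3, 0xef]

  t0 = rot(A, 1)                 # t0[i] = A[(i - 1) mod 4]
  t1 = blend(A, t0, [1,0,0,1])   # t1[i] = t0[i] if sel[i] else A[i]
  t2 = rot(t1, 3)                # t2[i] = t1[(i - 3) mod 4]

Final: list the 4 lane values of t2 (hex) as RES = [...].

RES = [0xf8, 0xf3, 0xf3, 0xef]

  t0: ef 67 f8 f3
  t1: ef f8 f3 f3
  t2: f8 f3 f3 ef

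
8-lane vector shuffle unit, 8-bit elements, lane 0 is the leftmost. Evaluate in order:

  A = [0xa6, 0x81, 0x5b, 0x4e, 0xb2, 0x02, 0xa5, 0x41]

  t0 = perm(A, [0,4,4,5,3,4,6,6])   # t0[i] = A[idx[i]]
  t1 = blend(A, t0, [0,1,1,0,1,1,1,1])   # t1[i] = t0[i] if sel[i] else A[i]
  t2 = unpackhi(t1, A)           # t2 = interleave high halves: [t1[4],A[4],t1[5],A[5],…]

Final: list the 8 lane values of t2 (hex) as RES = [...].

→ t0 |a6|b2|b2|02|4e|b2|a5|a5|
→ t1 |a6|b2|b2|4e|4e|b2|a5|a5|
→ t2 |4e|b2|b2|02|a5|a5|a5|41|

RES = [ 0x4e  0xb2  0xb2  0x02  0xa5  0xa5  0xa5  0x41 ]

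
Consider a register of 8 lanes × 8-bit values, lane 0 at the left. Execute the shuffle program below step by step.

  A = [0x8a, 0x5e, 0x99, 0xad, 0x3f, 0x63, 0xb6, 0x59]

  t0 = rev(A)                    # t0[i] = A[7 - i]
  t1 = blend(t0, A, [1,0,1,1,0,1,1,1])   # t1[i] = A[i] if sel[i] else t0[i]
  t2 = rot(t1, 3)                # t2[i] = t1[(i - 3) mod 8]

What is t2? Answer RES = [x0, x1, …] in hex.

RES = [0x63, 0xb6, 0x59, 0x8a, 0xb6, 0x99, 0xad, 0xad]

→ t0 |59|b6|63|3f|ad|99|5e|8a|
→ t1 |8a|b6|99|ad|ad|63|b6|59|
→ t2 |63|b6|59|8a|b6|99|ad|ad|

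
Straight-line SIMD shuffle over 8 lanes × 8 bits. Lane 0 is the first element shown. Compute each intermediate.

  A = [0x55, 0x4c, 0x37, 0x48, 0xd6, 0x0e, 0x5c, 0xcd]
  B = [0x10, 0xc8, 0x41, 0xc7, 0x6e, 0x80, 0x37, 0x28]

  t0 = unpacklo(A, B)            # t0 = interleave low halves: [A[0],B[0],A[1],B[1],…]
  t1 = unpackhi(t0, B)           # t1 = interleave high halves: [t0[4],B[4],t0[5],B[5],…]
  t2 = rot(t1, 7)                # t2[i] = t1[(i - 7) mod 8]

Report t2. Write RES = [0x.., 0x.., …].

→ t0 |55|10|4c|c8|37|41|48|c7|
→ t1 |37|6e|41|80|48|37|c7|28|
→ t2 |6e|41|80|48|37|c7|28|37|

RES = [ 0x6e  0x41  0x80  0x48  0x37  0xc7  0x28  0x37 ]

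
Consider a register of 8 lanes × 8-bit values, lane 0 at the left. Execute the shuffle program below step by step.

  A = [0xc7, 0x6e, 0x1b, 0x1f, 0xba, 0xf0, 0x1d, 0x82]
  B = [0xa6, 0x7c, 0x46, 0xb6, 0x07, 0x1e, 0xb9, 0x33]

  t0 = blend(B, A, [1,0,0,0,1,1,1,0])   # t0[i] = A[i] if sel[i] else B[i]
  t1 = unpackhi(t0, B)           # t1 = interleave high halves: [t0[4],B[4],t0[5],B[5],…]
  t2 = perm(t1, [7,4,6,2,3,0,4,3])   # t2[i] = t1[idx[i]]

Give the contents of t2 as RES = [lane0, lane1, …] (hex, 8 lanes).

RES = [ 0x33  0x1d  0x33  0xf0  0x1e  0xba  0x1d  0x1e ]

t0 = [0xc7, 0x7c, 0x46, 0xb6, 0xba, 0xf0, 0x1d, 0x33]
t1 = [0xba, 0x07, 0xf0, 0x1e, 0x1d, 0xb9, 0x33, 0x33]
t2 = [0x33, 0x1d, 0x33, 0xf0, 0x1e, 0xba, 0x1d, 0x1e]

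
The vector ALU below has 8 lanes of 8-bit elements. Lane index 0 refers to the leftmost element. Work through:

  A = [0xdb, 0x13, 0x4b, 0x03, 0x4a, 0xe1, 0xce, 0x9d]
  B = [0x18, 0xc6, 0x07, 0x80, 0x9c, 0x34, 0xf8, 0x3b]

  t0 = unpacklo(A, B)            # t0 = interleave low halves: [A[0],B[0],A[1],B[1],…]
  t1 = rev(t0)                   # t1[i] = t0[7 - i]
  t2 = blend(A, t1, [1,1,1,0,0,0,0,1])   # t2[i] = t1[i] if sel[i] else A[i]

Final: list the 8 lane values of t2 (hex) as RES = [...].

→ t0 |db|18|13|c6|4b|07|03|80|
→ t1 |80|03|07|4b|c6|13|18|db|
→ t2 |80|03|07|03|4a|e1|ce|db|

RES = [0x80, 0x03, 0x07, 0x03, 0x4a, 0xe1, 0xce, 0xdb]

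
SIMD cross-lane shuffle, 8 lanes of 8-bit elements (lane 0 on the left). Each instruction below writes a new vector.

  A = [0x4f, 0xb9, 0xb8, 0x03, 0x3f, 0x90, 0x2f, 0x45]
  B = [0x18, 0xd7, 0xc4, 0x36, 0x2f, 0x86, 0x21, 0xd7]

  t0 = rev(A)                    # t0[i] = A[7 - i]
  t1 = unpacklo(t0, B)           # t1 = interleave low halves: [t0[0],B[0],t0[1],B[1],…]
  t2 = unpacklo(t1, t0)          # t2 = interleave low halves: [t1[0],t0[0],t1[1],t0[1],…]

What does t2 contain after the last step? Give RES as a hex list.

  t0: 45 2f 90 3f 03 b8 b9 4f
  t1: 45 18 2f d7 90 c4 3f 36
  t2: 45 45 18 2f 2f 90 d7 3f

RES = [ 0x45  0x45  0x18  0x2f  0x2f  0x90  0xd7  0x3f ]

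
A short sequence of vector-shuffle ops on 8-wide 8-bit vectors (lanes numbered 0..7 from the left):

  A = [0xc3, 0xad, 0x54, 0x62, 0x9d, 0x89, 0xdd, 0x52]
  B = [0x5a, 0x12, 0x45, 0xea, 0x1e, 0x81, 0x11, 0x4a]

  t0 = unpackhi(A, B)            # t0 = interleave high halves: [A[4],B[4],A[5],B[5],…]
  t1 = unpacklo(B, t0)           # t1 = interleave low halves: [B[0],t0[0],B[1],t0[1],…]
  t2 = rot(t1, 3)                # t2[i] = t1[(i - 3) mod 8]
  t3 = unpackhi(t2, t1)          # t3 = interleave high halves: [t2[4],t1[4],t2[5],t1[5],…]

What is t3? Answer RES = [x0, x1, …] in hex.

→ t0 |9d|1e|89|81|dd|11|52|4a|
→ t1 |5a|9d|12|1e|45|89|ea|81|
→ t2 |89|ea|81|5a|9d|12|1e|45|
→ t3 |9d|45|12|89|1e|ea|45|81|

RES = [ 0x9d  0x45  0x12  0x89  0x1e  0xea  0x45  0x81 ]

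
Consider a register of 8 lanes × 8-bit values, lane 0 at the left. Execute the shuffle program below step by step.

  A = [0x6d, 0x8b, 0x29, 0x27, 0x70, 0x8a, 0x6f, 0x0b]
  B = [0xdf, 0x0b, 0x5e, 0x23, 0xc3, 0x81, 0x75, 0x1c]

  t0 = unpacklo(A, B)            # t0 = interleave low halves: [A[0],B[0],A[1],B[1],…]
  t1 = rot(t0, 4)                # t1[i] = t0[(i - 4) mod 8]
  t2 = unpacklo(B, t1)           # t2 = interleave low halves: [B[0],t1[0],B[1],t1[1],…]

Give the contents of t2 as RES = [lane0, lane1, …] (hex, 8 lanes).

→ t0 |6d|df|8b|0b|29|5e|27|23|
→ t1 |29|5e|27|23|6d|df|8b|0b|
→ t2 |df|29|0b|5e|5e|27|23|23|

RES = [0xdf, 0x29, 0x0b, 0x5e, 0x5e, 0x27, 0x23, 0x23]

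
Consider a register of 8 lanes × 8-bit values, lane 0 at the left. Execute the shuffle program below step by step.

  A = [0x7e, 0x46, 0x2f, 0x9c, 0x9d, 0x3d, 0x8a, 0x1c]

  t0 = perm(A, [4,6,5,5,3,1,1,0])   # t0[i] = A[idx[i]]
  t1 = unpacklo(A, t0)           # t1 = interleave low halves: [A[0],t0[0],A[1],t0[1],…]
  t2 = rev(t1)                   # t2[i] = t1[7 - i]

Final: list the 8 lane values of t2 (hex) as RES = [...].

RES = [0x3d, 0x9c, 0x3d, 0x2f, 0x8a, 0x46, 0x9d, 0x7e]

→ t0 |9d|8a|3d|3d|9c|46|46|7e|
→ t1 |7e|9d|46|8a|2f|3d|9c|3d|
→ t2 |3d|9c|3d|2f|8a|46|9d|7e|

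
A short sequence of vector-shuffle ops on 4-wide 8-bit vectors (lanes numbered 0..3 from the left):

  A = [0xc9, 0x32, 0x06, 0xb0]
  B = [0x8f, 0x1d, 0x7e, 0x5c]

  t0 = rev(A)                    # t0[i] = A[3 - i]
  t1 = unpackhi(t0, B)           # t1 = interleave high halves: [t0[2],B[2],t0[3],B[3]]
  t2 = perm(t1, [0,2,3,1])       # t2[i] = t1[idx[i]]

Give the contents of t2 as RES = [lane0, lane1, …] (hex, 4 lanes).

  t0: b0 06 32 c9
  t1: 32 7e c9 5c
  t2: 32 c9 5c 7e

RES = [0x32, 0xc9, 0x5c, 0x7e]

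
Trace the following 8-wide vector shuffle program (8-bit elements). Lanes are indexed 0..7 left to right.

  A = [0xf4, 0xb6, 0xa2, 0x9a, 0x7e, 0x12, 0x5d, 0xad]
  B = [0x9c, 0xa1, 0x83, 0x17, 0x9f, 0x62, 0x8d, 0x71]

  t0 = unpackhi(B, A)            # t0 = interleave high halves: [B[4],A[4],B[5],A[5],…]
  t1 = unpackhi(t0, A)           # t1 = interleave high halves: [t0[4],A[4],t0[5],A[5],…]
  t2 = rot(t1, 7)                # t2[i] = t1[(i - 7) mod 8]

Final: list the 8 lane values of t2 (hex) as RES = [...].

RES = [0x7e, 0x5d, 0x12, 0x71, 0x5d, 0xad, 0xad, 0x8d]

t0 = [0x9f, 0x7e, 0x62, 0x12, 0x8d, 0x5d, 0x71, 0xad]
t1 = [0x8d, 0x7e, 0x5d, 0x12, 0x71, 0x5d, 0xad, 0xad]
t2 = [0x7e, 0x5d, 0x12, 0x71, 0x5d, 0xad, 0xad, 0x8d]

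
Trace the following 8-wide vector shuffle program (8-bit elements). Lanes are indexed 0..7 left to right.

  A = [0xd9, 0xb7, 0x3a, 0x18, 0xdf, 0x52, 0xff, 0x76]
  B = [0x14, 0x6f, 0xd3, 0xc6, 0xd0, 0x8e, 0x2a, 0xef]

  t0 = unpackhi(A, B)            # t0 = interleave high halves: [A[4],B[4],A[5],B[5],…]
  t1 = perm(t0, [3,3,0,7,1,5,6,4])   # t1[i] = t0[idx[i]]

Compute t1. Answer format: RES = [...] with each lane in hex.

RES = [0x8e, 0x8e, 0xdf, 0xef, 0xd0, 0x2a, 0x76, 0xff]

  t0: df d0 52 8e ff 2a 76 ef
  t1: 8e 8e df ef d0 2a 76 ff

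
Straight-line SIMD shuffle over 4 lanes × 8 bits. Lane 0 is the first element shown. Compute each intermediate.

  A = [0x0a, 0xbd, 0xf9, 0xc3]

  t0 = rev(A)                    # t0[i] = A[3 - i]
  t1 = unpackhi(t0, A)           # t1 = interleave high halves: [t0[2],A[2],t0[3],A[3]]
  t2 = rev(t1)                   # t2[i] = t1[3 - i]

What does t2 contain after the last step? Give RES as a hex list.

→ t0 |c3|f9|bd|0a|
→ t1 |bd|f9|0a|c3|
→ t2 |c3|0a|f9|bd|

RES = [ 0xc3  0x0a  0xf9  0xbd ]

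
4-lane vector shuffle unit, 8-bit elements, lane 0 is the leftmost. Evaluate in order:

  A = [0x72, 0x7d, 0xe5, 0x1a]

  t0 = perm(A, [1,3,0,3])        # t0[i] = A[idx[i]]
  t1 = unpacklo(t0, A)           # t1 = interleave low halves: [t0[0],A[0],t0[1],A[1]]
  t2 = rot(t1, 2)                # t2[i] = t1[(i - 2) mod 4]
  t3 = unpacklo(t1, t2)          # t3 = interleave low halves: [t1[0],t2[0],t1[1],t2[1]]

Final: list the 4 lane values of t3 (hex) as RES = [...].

RES = [ 0x7d  0x1a  0x72  0x7d ]

→ t0 |7d|1a|72|1a|
→ t1 |7d|72|1a|7d|
→ t2 |1a|7d|7d|72|
→ t3 |7d|1a|72|7d|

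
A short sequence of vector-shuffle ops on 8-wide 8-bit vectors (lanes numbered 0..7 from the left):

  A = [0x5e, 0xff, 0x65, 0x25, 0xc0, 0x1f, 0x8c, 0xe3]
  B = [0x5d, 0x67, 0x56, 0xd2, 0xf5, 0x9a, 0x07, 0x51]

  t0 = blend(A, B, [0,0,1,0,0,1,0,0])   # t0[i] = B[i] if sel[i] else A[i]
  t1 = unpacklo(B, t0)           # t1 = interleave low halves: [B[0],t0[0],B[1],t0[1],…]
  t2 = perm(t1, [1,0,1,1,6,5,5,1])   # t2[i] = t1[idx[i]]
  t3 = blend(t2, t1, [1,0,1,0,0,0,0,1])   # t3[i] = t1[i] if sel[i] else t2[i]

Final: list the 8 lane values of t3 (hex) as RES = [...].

RES = [ 0x5d  0x5d  0x67  0x5e  0xd2  0x56  0x56  0x25 ]

t0 = [0x5e, 0xff, 0x56, 0x25, 0xc0, 0x9a, 0x8c, 0xe3]
t1 = [0x5d, 0x5e, 0x67, 0xff, 0x56, 0x56, 0xd2, 0x25]
t2 = [0x5e, 0x5d, 0x5e, 0x5e, 0xd2, 0x56, 0x56, 0x5e]
t3 = [0x5d, 0x5d, 0x67, 0x5e, 0xd2, 0x56, 0x56, 0x25]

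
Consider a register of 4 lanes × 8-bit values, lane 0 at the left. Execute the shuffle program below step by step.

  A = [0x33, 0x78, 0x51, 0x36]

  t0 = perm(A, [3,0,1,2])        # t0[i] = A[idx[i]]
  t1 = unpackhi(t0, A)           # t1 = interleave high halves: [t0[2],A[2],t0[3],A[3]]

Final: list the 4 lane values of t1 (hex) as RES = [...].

→ t0 |36|33|78|51|
→ t1 |78|51|51|36|

RES = [0x78, 0x51, 0x51, 0x36]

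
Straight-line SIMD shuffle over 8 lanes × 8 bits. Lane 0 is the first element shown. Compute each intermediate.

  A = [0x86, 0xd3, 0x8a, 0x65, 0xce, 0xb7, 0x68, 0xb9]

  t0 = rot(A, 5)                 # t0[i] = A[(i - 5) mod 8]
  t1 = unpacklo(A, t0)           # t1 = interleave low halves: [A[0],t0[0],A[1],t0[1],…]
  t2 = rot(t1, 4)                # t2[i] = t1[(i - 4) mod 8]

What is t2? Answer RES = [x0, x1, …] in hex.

RES = [0x8a, 0xb7, 0x65, 0x68, 0x86, 0x65, 0xd3, 0xce]

t0 = [0x65, 0xce, 0xb7, 0x68, 0xb9, 0x86, 0xd3, 0x8a]
t1 = [0x86, 0x65, 0xd3, 0xce, 0x8a, 0xb7, 0x65, 0x68]
t2 = [0x8a, 0xb7, 0x65, 0x68, 0x86, 0x65, 0xd3, 0xce]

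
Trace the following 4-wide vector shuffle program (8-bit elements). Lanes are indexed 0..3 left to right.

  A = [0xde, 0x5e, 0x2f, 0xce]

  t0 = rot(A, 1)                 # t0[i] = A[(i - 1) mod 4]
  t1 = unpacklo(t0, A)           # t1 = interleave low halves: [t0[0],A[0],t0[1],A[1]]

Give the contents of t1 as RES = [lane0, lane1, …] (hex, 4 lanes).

RES = [ 0xce  0xde  0xde  0x5e ]

t0 = [0xce, 0xde, 0x5e, 0x2f]
t1 = [0xce, 0xde, 0xde, 0x5e]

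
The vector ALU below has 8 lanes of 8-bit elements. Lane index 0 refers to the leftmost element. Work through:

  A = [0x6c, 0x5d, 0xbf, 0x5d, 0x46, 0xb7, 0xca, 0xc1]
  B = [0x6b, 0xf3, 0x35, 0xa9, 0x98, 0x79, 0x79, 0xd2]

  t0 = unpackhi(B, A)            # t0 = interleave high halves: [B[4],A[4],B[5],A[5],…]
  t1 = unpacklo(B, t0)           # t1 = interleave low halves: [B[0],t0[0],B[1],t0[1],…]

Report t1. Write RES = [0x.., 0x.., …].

RES = [ 0x6b  0x98  0xf3  0x46  0x35  0x79  0xa9  0xb7 ]

→ t0 |98|46|79|b7|79|ca|d2|c1|
→ t1 |6b|98|f3|46|35|79|a9|b7|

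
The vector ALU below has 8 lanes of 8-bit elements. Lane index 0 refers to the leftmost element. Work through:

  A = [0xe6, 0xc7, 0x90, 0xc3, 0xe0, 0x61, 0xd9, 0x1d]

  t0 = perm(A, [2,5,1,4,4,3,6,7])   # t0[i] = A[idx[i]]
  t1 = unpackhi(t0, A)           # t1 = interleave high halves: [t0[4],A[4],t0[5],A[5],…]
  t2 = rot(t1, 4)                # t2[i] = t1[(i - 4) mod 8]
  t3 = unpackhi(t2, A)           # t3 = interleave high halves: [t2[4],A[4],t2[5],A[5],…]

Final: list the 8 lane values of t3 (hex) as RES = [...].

→ t0 |90|61|c7|e0|e0|c3|d9|1d|
→ t1 |e0|e0|c3|61|d9|d9|1d|1d|
→ t2 |d9|d9|1d|1d|e0|e0|c3|61|
→ t3 |e0|e0|e0|61|c3|d9|61|1d|

RES = [ 0xe0  0xe0  0xe0  0x61  0xc3  0xd9  0x61  0x1d ]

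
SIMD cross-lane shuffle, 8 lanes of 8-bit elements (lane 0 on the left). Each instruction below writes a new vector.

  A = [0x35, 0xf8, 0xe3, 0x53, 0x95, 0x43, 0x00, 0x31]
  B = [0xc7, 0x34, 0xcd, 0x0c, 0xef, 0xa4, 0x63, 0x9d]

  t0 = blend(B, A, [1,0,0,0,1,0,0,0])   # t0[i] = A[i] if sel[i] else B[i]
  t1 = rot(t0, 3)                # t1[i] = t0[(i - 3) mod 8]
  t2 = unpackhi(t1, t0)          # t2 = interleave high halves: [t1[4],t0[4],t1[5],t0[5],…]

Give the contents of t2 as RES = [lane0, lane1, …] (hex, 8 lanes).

→ t0 |35|34|cd|0c|95|a4|63|9d|
→ t1 |a4|63|9d|35|34|cd|0c|95|
→ t2 |34|95|cd|a4|0c|63|95|9d|

RES = [ 0x34  0x95  0xcd  0xa4  0x0c  0x63  0x95  0x9d ]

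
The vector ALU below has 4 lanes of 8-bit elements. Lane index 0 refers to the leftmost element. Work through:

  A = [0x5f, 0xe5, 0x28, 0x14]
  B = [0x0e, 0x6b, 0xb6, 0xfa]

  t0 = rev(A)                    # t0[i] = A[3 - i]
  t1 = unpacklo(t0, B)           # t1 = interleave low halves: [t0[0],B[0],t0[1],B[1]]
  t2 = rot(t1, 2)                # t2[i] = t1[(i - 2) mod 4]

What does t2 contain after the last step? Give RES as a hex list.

RES = [0x28, 0x6b, 0x14, 0x0e]

  t0: 14 28 e5 5f
  t1: 14 0e 28 6b
  t2: 28 6b 14 0e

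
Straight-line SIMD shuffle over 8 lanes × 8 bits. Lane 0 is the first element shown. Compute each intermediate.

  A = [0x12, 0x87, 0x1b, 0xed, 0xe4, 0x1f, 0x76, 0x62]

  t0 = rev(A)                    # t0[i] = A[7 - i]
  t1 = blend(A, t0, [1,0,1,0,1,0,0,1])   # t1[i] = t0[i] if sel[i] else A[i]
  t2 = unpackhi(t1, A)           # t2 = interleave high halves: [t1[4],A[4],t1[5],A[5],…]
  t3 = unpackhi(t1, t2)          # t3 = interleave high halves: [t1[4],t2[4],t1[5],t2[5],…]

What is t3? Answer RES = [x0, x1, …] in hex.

RES = [0xed, 0x76, 0x1f, 0x76, 0x76, 0x12, 0x12, 0x62]

  t0: 62 76 1f e4 ed 1b 87 12
  t1: 62 87 1f ed ed 1f 76 12
  t2: ed e4 1f 1f 76 76 12 62
  t3: ed 76 1f 76 76 12 12 62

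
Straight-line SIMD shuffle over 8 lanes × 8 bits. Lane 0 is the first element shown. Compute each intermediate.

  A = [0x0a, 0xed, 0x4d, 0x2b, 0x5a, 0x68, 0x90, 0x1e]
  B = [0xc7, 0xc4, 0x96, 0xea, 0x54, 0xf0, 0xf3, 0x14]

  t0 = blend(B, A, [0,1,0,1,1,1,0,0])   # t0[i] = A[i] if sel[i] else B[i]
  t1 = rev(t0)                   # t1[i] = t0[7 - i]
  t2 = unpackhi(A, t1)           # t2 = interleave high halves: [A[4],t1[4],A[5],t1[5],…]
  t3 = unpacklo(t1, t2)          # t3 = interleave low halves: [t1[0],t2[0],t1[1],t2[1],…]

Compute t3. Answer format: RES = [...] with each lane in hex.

  t0: c7 ed 96 2b 5a 68 f3 14
  t1: 14 f3 68 5a 2b 96 ed c7
  t2: 5a 2b 68 96 90 ed 1e c7
  t3: 14 5a f3 2b 68 68 5a 96

RES = [0x14, 0x5a, 0xf3, 0x2b, 0x68, 0x68, 0x5a, 0x96]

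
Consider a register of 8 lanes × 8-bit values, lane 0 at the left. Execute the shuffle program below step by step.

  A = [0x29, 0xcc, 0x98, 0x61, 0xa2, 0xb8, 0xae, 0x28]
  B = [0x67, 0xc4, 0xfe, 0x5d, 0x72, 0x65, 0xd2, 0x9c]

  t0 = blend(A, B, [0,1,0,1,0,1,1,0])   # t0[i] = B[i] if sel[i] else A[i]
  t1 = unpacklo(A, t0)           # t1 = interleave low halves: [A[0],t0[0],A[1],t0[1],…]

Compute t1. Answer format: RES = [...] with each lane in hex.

RES = [ 0x29  0x29  0xcc  0xc4  0x98  0x98  0x61  0x5d ]

→ t0 |29|c4|98|5d|a2|65|d2|28|
→ t1 |29|29|cc|c4|98|98|61|5d|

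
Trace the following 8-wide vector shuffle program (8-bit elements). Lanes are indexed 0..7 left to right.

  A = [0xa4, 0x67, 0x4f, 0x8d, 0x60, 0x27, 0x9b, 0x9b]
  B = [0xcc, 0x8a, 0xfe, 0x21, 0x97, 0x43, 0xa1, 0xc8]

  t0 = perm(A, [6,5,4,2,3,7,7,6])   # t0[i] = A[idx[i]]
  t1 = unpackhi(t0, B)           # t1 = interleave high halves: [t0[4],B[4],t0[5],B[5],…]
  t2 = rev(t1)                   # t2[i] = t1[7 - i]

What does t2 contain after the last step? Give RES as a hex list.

t0 = [0x9b, 0x27, 0x60, 0x4f, 0x8d, 0x9b, 0x9b, 0x9b]
t1 = [0x8d, 0x97, 0x9b, 0x43, 0x9b, 0xa1, 0x9b, 0xc8]
t2 = [0xc8, 0x9b, 0xa1, 0x9b, 0x43, 0x9b, 0x97, 0x8d]

RES = [0xc8, 0x9b, 0xa1, 0x9b, 0x43, 0x9b, 0x97, 0x8d]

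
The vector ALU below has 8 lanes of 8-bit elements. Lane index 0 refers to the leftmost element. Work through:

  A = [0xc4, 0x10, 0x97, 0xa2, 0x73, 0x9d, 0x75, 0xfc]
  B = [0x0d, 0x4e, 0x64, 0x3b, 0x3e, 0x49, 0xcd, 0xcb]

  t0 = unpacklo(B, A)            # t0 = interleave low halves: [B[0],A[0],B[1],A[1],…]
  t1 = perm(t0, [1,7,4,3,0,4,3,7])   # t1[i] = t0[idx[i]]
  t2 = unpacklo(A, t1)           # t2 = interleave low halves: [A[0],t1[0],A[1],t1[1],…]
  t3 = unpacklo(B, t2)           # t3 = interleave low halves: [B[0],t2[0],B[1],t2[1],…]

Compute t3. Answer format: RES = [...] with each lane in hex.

RES = [ 0x0d  0xc4  0x4e  0xc4  0x64  0x10  0x3b  0xa2 ]

  t0: 0d c4 4e 10 64 97 3b a2
  t1: c4 a2 64 10 0d 64 10 a2
  t2: c4 c4 10 a2 97 64 a2 10
  t3: 0d c4 4e c4 64 10 3b a2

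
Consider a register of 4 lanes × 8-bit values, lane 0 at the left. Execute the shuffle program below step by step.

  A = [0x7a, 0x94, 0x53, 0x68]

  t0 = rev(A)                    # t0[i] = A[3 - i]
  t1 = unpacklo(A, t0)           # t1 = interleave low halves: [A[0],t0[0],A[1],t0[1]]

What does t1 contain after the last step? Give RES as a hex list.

RES = [0x7a, 0x68, 0x94, 0x53]

→ t0 |68|53|94|7a|
→ t1 |7a|68|94|53|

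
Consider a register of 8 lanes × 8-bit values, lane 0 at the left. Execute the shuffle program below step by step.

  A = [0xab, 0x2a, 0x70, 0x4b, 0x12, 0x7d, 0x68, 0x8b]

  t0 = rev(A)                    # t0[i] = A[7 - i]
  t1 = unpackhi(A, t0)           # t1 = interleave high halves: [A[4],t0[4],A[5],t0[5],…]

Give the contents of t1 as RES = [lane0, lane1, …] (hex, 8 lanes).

  t0: 8b 68 7d 12 4b 70 2a ab
  t1: 12 4b 7d 70 68 2a 8b ab

RES = [0x12, 0x4b, 0x7d, 0x70, 0x68, 0x2a, 0x8b, 0xab]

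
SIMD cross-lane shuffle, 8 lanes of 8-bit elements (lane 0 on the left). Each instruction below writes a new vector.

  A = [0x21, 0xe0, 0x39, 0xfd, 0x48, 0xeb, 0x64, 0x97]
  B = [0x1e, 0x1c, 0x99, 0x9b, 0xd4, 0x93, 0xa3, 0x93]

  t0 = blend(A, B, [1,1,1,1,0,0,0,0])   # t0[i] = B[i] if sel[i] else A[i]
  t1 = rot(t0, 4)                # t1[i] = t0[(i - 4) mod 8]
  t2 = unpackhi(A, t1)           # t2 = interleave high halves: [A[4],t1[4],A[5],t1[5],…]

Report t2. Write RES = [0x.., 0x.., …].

t0 = [0x1e, 0x1c, 0x99, 0x9b, 0x48, 0xeb, 0x64, 0x97]
t1 = [0x48, 0xeb, 0x64, 0x97, 0x1e, 0x1c, 0x99, 0x9b]
t2 = [0x48, 0x1e, 0xeb, 0x1c, 0x64, 0x99, 0x97, 0x9b]

RES = [0x48, 0x1e, 0xeb, 0x1c, 0x64, 0x99, 0x97, 0x9b]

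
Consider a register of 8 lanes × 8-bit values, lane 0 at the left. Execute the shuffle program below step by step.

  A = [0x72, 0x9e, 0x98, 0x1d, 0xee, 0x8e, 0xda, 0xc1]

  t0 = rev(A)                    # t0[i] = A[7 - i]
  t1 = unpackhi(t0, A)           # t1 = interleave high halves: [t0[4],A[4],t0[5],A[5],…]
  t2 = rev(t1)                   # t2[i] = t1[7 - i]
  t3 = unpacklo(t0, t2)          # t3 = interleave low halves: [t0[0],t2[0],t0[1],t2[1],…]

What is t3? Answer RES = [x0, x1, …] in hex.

  t0: c1 da 8e ee 1d 98 9e 72
  t1: 1d ee 98 8e 9e da 72 c1
  t2: c1 72 da 9e 8e 98 ee 1d
  t3: c1 c1 da 72 8e da ee 9e

RES = [0xc1, 0xc1, 0xda, 0x72, 0x8e, 0xda, 0xee, 0x9e]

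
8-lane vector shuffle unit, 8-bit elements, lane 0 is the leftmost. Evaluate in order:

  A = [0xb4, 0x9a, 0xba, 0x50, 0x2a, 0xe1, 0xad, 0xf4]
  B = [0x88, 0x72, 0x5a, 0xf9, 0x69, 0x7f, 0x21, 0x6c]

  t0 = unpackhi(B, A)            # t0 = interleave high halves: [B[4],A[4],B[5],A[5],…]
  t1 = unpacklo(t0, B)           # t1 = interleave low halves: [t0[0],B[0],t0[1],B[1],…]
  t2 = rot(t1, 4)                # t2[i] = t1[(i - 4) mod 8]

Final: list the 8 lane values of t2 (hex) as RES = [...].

t0 = [0x69, 0x2a, 0x7f, 0xe1, 0x21, 0xad, 0x6c, 0xf4]
t1 = [0x69, 0x88, 0x2a, 0x72, 0x7f, 0x5a, 0xe1, 0xf9]
t2 = [0x7f, 0x5a, 0xe1, 0xf9, 0x69, 0x88, 0x2a, 0x72]

RES = [ 0x7f  0x5a  0xe1  0xf9  0x69  0x88  0x2a  0x72 ]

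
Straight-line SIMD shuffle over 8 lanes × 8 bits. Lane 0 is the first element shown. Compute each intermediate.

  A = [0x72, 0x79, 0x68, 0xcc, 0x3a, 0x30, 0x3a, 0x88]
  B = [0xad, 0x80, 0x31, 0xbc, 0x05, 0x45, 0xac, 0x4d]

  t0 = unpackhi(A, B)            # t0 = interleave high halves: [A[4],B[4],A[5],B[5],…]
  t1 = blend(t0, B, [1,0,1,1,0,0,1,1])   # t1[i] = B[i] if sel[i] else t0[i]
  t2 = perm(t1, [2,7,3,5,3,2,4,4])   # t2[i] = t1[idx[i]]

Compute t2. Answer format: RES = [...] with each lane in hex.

RES = [0x31, 0x4d, 0xbc, 0xac, 0xbc, 0x31, 0x3a, 0x3a]

  t0: 3a 05 30 45 3a ac 88 4d
  t1: ad 05 31 bc 3a ac ac 4d
  t2: 31 4d bc ac bc 31 3a 3a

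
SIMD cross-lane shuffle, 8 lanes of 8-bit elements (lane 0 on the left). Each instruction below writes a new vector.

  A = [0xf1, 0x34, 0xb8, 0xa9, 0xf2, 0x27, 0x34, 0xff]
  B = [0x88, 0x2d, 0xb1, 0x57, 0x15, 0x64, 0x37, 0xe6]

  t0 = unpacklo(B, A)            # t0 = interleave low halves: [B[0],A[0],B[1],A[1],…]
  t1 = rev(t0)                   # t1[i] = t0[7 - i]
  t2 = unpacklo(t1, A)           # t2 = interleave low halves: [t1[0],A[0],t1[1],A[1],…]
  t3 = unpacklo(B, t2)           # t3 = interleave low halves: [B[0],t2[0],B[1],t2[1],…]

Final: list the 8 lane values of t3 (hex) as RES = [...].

→ t0 |88|f1|2d|34|b1|b8|57|a9|
→ t1 |a9|57|b8|b1|34|2d|f1|88|
→ t2 |a9|f1|57|34|b8|b8|b1|a9|
→ t3 |88|a9|2d|f1|b1|57|57|34|

RES = [0x88, 0xa9, 0x2d, 0xf1, 0xb1, 0x57, 0x57, 0x34]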